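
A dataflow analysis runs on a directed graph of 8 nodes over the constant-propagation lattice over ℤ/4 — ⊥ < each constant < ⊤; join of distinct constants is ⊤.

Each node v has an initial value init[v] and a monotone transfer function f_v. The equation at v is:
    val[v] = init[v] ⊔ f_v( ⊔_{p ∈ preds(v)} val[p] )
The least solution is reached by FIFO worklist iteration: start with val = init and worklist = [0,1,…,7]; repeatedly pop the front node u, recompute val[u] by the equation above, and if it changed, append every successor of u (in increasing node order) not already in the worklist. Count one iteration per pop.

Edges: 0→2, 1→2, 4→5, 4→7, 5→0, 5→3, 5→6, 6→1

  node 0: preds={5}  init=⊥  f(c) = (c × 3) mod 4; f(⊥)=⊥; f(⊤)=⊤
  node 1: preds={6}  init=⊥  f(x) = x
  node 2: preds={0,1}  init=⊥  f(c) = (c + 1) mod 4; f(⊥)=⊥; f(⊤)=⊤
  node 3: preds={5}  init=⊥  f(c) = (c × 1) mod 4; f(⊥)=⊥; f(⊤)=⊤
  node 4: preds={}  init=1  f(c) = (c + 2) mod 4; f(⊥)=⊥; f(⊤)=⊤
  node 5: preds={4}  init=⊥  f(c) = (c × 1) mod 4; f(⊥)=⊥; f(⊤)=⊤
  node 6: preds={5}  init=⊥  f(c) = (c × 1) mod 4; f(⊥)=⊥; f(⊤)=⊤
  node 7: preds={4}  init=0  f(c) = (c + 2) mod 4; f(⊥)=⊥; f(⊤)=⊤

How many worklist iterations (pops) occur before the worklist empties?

Trace (12 dequeues):
  [1] u=0 | in ⊥ | out ⊥ | ==
  [2] u=1 | in ⊥ | out ⊥ | ==
  [3] u=2 | in ⊥ | out ⊥ | ==
  [4] u=3 | in ⊥ | out ⊥ | ==
  [5] u=4 | in ⊥ | out 1 | ==
  [6] u=5 | in 1 | out 1 | prev ⊥ | push {0,3}
  [7] u=6 | in 1 | out 1 | prev ⊥ | push {1}
  [8] u=7 | in 1 | out ⊤ | prev 0 | push {}
  [9] u=0 | in 1 | out 3 | prev ⊥ | push {2}
  [10] u=3 | in 1 | out 1 | prev ⊥ | push {}
  [11] u=1 | in 1 | out 1 | prev ⊥ | push {}
  [12] u=2 | in ⊤ | out ⊤ | prev ⊥ | push {}

Converged values:
  [0] 3
  [1] 1
  [2] ⊤
  [3] 1
  [4] 1
  [5] 1
  [6] 1
  [7] ⊤

12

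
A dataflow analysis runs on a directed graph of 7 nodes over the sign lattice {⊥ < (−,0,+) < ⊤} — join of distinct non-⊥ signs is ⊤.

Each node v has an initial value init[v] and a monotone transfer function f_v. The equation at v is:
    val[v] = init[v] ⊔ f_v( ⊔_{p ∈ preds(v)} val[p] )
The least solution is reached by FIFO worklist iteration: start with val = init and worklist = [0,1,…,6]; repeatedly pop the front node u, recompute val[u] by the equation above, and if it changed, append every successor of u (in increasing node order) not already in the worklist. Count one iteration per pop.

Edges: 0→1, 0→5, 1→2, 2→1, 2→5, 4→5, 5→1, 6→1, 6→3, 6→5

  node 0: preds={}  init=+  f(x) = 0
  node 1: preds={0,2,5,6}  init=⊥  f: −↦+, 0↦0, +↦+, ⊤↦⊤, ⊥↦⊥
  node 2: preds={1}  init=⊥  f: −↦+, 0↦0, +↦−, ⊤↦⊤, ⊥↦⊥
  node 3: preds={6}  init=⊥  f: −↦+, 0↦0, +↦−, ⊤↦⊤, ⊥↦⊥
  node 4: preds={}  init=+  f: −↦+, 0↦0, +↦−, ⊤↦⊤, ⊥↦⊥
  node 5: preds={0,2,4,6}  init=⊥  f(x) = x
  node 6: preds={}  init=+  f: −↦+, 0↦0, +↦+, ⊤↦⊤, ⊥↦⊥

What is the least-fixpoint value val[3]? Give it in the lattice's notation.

Trace (8 dequeues):
  [1] u=0 | in ⊥ | out ⊤ | prev + | push {}
  [2] u=1 | in ⊤ | out ⊤ | prev ⊥ | push {}
  [3] u=2 | in ⊤ | out ⊤ | prev ⊥ | push {1}
  [4] u=3 | in + | out − | prev ⊥ | push {}
  [5] u=4 | in ⊥ | out + | ==
  [6] u=5 | in ⊤ | out ⊤ | prev ⊥ | push {}
  [7] u=6 | in ⊥ | out + | ==
  [8] u=1 | in ⊤ | out ⊤ | ==

Converged values:
  [0] ⊤
  [1] ⊤
  [2] ⊤
  [3] −
  [4] +
  [5] ⊤
  [6] +

−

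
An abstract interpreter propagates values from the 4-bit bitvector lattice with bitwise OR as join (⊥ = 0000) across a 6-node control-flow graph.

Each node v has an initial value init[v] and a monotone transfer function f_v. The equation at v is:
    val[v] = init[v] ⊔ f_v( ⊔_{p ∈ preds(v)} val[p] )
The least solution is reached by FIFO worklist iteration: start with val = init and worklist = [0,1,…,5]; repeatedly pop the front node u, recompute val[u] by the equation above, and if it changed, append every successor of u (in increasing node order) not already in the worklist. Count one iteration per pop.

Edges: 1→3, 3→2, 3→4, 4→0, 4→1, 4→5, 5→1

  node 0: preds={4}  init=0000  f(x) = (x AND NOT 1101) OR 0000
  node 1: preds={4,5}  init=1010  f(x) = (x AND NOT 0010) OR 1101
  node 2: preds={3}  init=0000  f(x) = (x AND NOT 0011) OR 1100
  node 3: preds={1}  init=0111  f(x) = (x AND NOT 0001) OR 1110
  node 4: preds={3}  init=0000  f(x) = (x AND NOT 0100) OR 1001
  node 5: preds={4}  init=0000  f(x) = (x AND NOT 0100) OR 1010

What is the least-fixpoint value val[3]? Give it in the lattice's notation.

Iteration log — 9 steps:
  step 1. node 0  ⊔preds=0000  new=0000  stable
  step 2. node 1  ⊔preds=0000  new=1111  old=1010  +wl: 
  step 3. node 2  ⊔preds=0111  new=1100  old=0000  +wl: 
  step 4. node 3  ⊔preds=1111  new=1111  old=0111  +wl: 2
  step 5. node 4  ⊔preds=1111  new=1011  old=0000  +wl: 0,1
  step 6. node 5  ⊔preds=1011  new=1011  old=0000  +wl: 
  step 7. node 2  ⊔preds=1111  new=1100  stable
  step 8. node 0  ⊔preds=1011  new=0010  old=0000  +wl: 
  step 9. node 1  ⊔preds=1011  new=1111  stable

Least fixpoint reached:
  node 0: 0010
  node 1: 1111
  node 2: 1100
  node 3: 1111
  node 4: 1011
  node 5: 1011

1111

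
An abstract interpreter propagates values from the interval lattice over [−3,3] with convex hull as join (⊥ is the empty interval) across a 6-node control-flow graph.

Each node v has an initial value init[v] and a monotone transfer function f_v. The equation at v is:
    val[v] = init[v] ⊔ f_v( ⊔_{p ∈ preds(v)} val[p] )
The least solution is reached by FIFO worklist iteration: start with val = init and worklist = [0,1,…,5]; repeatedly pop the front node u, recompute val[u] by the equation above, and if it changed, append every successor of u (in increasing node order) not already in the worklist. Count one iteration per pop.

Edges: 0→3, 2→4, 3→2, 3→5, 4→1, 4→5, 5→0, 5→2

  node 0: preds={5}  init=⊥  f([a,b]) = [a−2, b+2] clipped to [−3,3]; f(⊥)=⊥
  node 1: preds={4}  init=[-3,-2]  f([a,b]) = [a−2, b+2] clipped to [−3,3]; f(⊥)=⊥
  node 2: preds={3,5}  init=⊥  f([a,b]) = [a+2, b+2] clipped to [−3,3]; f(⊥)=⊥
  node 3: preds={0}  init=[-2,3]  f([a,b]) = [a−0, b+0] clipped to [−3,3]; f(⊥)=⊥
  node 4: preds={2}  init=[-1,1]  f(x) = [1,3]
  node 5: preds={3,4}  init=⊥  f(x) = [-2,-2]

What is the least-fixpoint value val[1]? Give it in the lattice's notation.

[-3,3]

Trace (13 dequeues):
  [1] u=0 | in ⊥ | out ⊥ | ==
  [2] u=1 | in [-1,1] | out [-3,3] | prev [-3,-2] | push {}
  [3] u=2 | in [-2,3] | out [0,3] | prev ⊥ | push {}
  [4] u=3 | in ⊥ | out [-2,3] | ==
  [5] u=4 | in [0,3] | out [-1,3] | prev [-1,1] | push {1}
  [6] u=5 | in [-2,3] | out [-2,-2] | prev ⊥ | push {0,2}
  [7] u=1 | in [-1,3] | out [-3,3] | ==
  [8] u=0 | in [-2,-2] | out [-3,0] | prev ⊥ | push {3}
  [9] u=2 | in [-2,3] | out [0,3] | ==
  [10] u=3 | in [-3,0] | out [-3,3] | prev [-2,3] | push {2,5}
  [11] u=2 | in [-3,3] | out [-1,3] | prev [0,3] | push {4}
  [12] u=5 | in [-3,3] | out [-2,-2] | ==
  [13] u=4 | in [-1,3] | out [-1,3] | ==

Converged values:
  [0] [-3,0]
  [1] [-3,3]
  [2] [-1,3]
  [3] [-3,3]
  [4] [-1,3]
  [5] [-2,-2]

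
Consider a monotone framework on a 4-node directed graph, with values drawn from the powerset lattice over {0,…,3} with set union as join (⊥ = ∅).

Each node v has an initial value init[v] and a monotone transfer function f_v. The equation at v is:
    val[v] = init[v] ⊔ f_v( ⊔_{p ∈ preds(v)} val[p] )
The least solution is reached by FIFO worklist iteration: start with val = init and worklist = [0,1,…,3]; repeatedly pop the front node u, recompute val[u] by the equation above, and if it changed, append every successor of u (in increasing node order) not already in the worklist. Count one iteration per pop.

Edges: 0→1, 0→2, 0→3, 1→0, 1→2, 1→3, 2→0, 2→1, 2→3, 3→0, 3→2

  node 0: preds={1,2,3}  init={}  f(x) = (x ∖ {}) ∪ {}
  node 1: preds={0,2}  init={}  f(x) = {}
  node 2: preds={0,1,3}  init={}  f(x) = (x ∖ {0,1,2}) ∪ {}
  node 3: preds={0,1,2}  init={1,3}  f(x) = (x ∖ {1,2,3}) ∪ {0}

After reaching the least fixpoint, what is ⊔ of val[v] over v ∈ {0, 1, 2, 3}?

{0,1,3}

Trace (8 dequeues):
  [1] u=0 | in {1,3} | out {1,3} | prev {} | push {}
  [2] u=1 | in {1,3} | out {} | ==
  [3] u=2 | in {1,3} | out {3} | prev {} | push {0,1}
  [4] u=3 | in {1,3} | out {0,1,3} | prev {1,3} | push {2}
  [5] u=0 | in {0,1,3} | out {0,1,3} | prev {1,3} | push {3}
  [6] u=1 | in {0,1,3} | out {} | ==
  [7] u=2 | in {0,1,3} | out {3} | ==
  [8] u=3 | in {0,1,3} | out {0,1,3} | ==

Converged values:
  [0] {0,1,3}
  [1] {}
  [2] {3}
  [3] {0,1,3}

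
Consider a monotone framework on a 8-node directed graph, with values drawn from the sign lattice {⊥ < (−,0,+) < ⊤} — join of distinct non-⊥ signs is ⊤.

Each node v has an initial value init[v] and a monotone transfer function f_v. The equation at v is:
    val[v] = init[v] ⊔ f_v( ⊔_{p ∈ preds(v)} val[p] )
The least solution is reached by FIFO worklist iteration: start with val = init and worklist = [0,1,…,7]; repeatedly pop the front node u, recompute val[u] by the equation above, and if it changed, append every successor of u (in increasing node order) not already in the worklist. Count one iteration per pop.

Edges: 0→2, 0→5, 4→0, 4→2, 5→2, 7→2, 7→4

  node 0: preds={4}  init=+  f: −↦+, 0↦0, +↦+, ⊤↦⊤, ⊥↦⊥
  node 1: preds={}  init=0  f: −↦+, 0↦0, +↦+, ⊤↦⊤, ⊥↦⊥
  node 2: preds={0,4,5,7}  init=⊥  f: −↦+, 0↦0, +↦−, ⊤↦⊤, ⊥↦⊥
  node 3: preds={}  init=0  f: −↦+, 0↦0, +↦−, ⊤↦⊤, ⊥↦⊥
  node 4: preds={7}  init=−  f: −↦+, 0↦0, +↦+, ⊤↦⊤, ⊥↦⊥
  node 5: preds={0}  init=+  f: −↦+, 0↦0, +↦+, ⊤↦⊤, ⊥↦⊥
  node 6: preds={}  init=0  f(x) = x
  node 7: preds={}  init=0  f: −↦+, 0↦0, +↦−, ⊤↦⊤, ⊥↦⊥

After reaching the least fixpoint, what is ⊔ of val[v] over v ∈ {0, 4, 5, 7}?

⊤

Trace (12 dequeues):
  [1] u=0 | in − | out + | ==
  [2] u=1 | in ⊥ | out 0 | ==
  [3] u=2 | in ⊤ | out ⊤ | prev ⊥ | push {}
  [4] u=3 | in ⊥ | out 0 | ==
  [5] u=4 | in 0 | out ⊤ | prev − | push {0,2}
  [6] u=5 | in + | out + | ==
  [7] u=6 | in ⊥ | out 0 | ==
  [8] u=7 | in ⊥ | out 0 | ==
  [9] u=0 | in ⊤ | out ⊤ | prev + | push {5}
  [10] u=2 | in ⊤ | out ⊤ | ==
  [11] u=5 | in ⊤ | out ⊤ | prev + | push {2}
  [12] u=2 | in ⊤ | out ⊤ | ==

Converged values:
  [0] ⊤
  [1] 0
  [2] ⊤
  [3] 0
  [4] ⊤
  [5] ⊤
  [6] 0
  [7] 0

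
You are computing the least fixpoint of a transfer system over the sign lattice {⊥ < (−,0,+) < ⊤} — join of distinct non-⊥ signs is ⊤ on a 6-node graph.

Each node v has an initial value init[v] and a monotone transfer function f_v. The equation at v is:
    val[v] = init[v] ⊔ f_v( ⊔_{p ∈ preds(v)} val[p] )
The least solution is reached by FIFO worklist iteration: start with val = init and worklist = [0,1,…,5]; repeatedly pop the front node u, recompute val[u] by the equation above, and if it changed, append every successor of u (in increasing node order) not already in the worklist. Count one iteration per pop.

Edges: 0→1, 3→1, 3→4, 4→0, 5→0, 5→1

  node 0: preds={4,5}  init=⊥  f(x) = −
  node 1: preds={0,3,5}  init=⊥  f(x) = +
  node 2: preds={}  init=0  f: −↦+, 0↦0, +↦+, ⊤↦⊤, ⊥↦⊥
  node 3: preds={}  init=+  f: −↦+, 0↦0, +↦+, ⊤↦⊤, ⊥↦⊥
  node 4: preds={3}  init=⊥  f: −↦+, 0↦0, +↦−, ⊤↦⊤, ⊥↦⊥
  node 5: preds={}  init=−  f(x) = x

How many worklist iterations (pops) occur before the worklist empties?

Iteration log — 7 steps:
  step 1. node 0  ⊔preds=−  new=−  old=⊥  +wl: 
  step 2. node 1  ⊔preds=⊤  new=+  old=⊥  +wl: 
  step 3. node 2  ⊔preds=⊥  new=0  stable
  step 4. node 3  ⊔preds=⊥  new=+  stable
  step 5. node 4  ⊔preds=+  new=−  old=⊥  +wl: 0
  step 6. node 5  ⊔preds=⊥  new=−  stable
  step 7. node 0  ⊔preds=−  new=−  stable

Least fixpoint reached:
  node 0: −
  node 1: +
  node 2: 0
  node 3: +
  node 4: −
  node 5: −

7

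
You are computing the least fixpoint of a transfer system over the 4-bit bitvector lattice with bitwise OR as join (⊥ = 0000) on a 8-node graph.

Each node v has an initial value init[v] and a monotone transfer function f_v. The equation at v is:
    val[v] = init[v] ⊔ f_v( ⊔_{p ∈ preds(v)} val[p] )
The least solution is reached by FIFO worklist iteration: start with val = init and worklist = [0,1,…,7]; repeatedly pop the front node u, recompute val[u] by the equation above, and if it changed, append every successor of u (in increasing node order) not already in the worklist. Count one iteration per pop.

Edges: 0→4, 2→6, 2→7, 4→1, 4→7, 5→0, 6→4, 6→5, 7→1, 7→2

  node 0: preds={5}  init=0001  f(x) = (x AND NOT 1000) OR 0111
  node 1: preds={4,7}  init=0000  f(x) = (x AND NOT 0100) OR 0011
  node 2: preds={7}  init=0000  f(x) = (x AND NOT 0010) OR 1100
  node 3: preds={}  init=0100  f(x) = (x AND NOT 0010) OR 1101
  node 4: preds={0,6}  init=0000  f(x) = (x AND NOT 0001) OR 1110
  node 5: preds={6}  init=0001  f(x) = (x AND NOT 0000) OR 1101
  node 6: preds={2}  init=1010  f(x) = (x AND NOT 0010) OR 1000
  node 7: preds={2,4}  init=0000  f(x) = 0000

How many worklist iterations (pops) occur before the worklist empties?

Trace (12 dequeues):
  [1] u=0 | in 0001 | out 0111 | prev 0001 | push {}
  [2] u=1 | in 0000 | out 0011 | prev 0000 | push {}
  [3] u=2 | in 0000 | out 1100 | prev 0000 | push {}
  [4] u=3 | in 0000 | out 1101 | prev 0100 | push {}
  [5] u=4 | in 1111 | out 1110 | prev 0000 | push {1}
  [6] u=5 | in 1010 | out 1111 | prev 0001 | push {0}
  [7] u=6 | in 1100 | out 1110 | prev 1010 | push {4,5}
  [8] u=7 | in 1110 | out 0000 | ==
  [9] u=1 | in 1110 | out 1011 | prev 0011 | push {}
  [10] u=0 | in 1111 | out 0111 | ==
  [11] u=4 | in 1111 | out 1110 | ==
  [12] u=5 | in 1110 | out 1111 | ==

Converged values:
  [0] 0111
  [1] 1011
  [2] 1100
  [3] 1101
  [4] 1110
  [5] 1111
  [6] 1110
  [7] 0000

12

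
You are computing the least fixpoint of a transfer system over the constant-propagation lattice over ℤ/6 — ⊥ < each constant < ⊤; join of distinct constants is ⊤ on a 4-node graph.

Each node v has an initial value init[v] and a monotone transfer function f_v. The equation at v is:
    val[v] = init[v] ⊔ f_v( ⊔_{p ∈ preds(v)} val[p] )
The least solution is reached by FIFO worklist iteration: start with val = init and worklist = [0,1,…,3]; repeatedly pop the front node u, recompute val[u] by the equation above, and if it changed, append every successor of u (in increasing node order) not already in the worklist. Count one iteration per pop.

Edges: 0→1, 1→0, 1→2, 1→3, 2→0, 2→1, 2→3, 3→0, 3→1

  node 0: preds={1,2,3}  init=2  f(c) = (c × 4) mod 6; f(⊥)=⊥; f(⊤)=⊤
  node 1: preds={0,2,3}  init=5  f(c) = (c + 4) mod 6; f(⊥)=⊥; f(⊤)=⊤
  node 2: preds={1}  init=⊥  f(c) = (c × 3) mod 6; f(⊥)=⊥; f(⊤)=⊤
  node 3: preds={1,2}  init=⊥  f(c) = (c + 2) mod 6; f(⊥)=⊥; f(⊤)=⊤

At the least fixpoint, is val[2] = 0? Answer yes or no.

no

Iteration log — 6 steps:
  step 1. node 0  ⊔preds=5  new=2  stable
  step 2. node 1  ⊔preds=2  new=⊤  old=5  +wl: 0
  step 3. node 2  ⊔preds=⊤  new=⊤  old=⊥  +wl: 1
  step 4. node 3  ⊔preds=⊤  new=⊤  old=⊥  +wl: 
  step 5. node 0  ⊔preds=⊤  new=⊤  old=2  +wl: 
  step 6. node 1  ⊔preds=⊤  new=⊤  stable

Least fixpoint reached:
  node 0: ⊤
  node 1: ⊤
  node 2: ⊤
  node 3: ⊤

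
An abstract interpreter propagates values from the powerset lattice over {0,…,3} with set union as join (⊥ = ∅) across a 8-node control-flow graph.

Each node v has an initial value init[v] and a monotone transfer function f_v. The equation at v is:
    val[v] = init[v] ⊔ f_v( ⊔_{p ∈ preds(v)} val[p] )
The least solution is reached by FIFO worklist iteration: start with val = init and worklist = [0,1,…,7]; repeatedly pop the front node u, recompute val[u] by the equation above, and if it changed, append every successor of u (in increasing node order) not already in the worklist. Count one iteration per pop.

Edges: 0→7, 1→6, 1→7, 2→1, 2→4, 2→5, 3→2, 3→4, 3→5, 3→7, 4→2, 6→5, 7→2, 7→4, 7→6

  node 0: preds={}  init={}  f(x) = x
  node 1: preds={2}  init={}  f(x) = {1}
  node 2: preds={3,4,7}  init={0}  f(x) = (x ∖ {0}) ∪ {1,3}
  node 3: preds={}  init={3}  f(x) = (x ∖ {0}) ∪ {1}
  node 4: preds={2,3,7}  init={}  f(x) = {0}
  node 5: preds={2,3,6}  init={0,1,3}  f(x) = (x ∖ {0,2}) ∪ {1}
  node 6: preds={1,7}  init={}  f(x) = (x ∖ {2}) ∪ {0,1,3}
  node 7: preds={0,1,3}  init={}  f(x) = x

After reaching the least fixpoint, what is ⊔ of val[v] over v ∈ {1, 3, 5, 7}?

Trace (13 dequeues):
  [1] u=0 | in {} | out {} | ==
  [2] u=1 | in {0} | out {1} | prev {} | push {}
  [3] u=2 | in {3} | out {0,1,3} | prev {0} | push {1}
  [4] u=3 | in {} | out {1,3} | prev {3} | push {2}
  [5] u=4 | in {0,1,3} | out {0} | prev {} | push {}
  [6] u=5 | in {0,1,3} | out {0,1,3} | ==
  [7] u=6 | in {1} | out {0,1,3} | prev {} | push {5}
  [8] u=7 | in {1,3} | out {1,3} | prev {} | push {4,6}
  [9] u=1 | in {0,1,3} | out {1} | ==
  [10] u=2 | in {0,1,3} | out {0,1,3} | ==
  [11] u=5 | in {0,1,3} | out {0,1,3} | ==
  [12] u=4 | in {0,1,3} | out {0} | ==
  [13] u=6 | in {1,3} | out {0,1,3} | ==

Converged values:
  [0] {}
  [1] {1}
  [2] {0,1,3}
  [3] {1,3}
  [4] {0}
  [5] {0,1,3}
  [6] {0,1,3}
  [7] {1,3}

{0,1,3}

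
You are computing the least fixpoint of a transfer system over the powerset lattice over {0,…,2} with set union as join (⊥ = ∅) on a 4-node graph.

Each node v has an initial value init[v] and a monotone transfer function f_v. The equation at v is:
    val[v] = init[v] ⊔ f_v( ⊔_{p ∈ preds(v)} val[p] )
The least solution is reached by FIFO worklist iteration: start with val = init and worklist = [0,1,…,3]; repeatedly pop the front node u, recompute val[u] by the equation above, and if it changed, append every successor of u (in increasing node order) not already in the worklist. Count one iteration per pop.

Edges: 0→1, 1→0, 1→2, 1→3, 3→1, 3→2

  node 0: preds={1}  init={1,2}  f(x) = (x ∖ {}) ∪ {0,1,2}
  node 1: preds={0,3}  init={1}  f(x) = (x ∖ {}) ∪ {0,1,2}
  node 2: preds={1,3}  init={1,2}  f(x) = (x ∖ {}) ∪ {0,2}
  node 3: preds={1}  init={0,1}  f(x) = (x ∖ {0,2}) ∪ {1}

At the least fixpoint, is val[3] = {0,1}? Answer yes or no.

yes

Iteration log — 5 steps:
  step 1. node 0  ⊔preds={1}  new={0,1,2}  old={1,2}  +wl: 
  step 2. node 1  ⊔preds={0,1,2}  new={0,1,2}  old={1}  +wl: 0
  step 3. node 2  ⊔preds={0,1,2}  new={0,1,2}  old={1,2}  +wl: 
  step 4. node 3  ⊔preds={0,1,2}  new={0,1}  stable
  step 5. node 0  ⊔preds={0,1,2}  new={0,1,2}  stable

Least fixpoint reached:
  node 0: {0,1,2}
  node 1: {0,1,2}
  node 2: {0,1,2}
  node 3: {0,1}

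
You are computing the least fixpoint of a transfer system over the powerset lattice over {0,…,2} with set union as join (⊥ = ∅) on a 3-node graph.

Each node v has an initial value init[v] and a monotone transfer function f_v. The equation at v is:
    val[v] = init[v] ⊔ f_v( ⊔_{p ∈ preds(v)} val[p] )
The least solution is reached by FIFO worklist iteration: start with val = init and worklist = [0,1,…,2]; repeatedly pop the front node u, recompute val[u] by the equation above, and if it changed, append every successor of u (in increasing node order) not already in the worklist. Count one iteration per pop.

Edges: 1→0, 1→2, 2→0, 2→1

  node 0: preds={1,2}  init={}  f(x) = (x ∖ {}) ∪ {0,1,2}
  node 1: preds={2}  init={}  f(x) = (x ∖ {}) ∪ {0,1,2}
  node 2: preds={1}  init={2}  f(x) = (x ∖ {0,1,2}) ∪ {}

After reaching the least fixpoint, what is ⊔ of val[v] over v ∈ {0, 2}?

Worklist (4 pops):
  #1 pop 0: in={2} → {0,1,2} (was {}); enqueue []
  #2 pop 1: in={2} → {0,1,2} (was {}); enqueue [0]
  #3 pop 2: in={0,1,2} → {2} (no change)
  #4 pop 0: in={0,1,2} → {0,1,2} (no change)

Fixpoint:
  val[0] = {0,1,2}
  val[1] = {0,1,2}
  val[2] = {2}

{0,1,2}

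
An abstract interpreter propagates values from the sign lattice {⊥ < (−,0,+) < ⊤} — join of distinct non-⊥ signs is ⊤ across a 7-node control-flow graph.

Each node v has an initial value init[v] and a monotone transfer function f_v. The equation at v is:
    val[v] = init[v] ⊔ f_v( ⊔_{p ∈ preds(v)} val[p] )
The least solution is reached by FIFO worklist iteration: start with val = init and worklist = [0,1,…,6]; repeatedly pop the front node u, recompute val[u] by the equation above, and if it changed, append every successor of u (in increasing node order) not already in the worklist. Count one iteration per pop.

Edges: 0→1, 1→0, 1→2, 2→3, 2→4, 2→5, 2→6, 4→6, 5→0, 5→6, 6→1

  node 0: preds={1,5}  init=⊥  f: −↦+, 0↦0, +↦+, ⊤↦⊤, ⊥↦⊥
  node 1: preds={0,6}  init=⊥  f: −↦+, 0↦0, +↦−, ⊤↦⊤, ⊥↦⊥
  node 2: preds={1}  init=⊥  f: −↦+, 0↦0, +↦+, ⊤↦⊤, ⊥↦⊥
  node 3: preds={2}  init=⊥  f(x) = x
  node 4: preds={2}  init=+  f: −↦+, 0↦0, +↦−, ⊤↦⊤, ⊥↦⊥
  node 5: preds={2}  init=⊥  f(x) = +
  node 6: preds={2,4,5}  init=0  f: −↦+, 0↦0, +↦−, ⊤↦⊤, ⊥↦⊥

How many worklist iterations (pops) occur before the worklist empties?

15

Trace (15 dequeues):
  [1] u=0 | in ⊥ | out ⊥ | ==
  [2] u=1 | in 0 | out 0 | prev ⊥ | push {0}
  [3] u=2 | in 0 | out 0 | prev ⊥ | push {}
  [4] u=3 | in 0 | out 0 | prev ⊥ | push {}
  [5] u=4 | in 0 | out ⊤ | prev + | push {}
  [6] u=5 | in 0 | out + | prev ⊥ | push {}
  [7] u=6 | in ⊤ | out ⊤ | prev 0 | push {1}
  [8] u=0 | in ⊤ | out ⊤ | prev ⊥ | push {}
  [9] u=1 | in ⊤ | out ⊤ | prev 0 | push {0,2}
  [10] u=0 | in ⊤ | out ⊤ | ==
  [11] u=2 | in ⊤ | out ⊤ | prev 0 | push {3,4,5,6}
  [12] u=3 | in ⊤ | out ⊤ | prev 0 | push {}
  [13] u=4 | in ⊤ | out ⊤ | ==
  [14] u=5 | in ⊤ | out + | ==
  [15] u=6 | in ⊤ | out ⊤ | ==

Converged values:
  [0] ⊤
  [1] ⊤
  [2] ⊤
  [3] ⊤
  [4] ⊤
  [5] +
  [6] ⊤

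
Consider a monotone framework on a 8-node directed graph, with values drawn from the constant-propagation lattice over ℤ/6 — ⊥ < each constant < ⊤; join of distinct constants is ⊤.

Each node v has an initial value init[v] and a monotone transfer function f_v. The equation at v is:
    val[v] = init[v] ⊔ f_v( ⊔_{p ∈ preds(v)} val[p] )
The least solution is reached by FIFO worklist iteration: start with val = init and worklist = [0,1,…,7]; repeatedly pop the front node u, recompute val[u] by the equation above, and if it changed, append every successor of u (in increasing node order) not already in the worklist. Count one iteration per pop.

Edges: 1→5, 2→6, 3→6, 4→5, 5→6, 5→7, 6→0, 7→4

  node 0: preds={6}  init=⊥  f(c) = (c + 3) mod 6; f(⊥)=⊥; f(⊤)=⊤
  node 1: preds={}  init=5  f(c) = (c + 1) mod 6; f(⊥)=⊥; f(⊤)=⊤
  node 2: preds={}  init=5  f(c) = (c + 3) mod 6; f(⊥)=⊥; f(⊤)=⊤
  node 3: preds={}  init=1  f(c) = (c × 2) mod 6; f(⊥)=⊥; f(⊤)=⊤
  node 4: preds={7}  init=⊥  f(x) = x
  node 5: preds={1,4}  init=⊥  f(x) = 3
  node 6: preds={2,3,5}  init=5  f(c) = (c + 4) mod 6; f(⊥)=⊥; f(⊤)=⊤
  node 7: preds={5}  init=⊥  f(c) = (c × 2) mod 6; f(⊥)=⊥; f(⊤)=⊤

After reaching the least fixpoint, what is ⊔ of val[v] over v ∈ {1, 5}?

⊤

Worklist (11 pops):
  #1 pop 0: in=5 → 2 (was ⊥); enqueue []
  #2 pop 1: in=⊥ → 5 (no change)
  #3 pop 2: in=⊥ → 5 (no change)
  #4 pop 3: in=⊥ → 1 (no change)
  #5 pop 4: in=⊥ → ⊥ (no change)
  #6 pop 5: in=5 → 3 (was ⊥); enqueue []
  #7 pop 6: in=⊤ → ⊤ (was 5); enqueue [0]
  #8 pop 7: in=3 → 0 (was ⊥); enqueue [4]
  #9 pop 0: in=⊤ → ⊤ (was 2); enqueue []
  #10 pop 4: in=0 → 0 (was ⊥); enqueue [5]
  #11 pop 5: in=⊤ → 3 (no change)

Fixpoint:
  val[0] = ⊤
  val[1] = 5
  val[2] = 5
  val[3] = 1
  val[4] = 0
  val[5] = 3
  val[6] = ⊤
  val[7] = 0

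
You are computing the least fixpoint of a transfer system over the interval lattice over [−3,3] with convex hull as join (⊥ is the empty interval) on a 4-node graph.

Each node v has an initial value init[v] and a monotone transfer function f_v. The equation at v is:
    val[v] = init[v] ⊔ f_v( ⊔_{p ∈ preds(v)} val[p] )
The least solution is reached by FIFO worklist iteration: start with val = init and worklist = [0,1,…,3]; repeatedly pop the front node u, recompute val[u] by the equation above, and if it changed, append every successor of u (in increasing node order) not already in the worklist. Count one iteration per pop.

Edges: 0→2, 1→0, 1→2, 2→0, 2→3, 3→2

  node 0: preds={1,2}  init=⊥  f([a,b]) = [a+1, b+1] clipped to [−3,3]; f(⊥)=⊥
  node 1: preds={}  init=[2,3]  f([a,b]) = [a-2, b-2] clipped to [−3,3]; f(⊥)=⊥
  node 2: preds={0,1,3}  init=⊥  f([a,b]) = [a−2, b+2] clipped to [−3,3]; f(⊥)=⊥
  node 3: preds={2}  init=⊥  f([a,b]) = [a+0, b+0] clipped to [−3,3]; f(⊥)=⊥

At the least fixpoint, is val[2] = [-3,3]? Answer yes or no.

Worklist (12 pops):
  #1 pop 0: in=[2,3] → [3,3] (was ⊥); enqueue []
  #2 pop 1: in=⊥ → [2,3] (no change)
  #3 pop 2: in=[2,3] → [0,3] (was ⊥); enqueue [0]
  #4 pop 3: in=[0,3] → [0,3] (was ⊥); enqueue [2]
  #5 pop 0: in=[0,3] → [1,3] (was [3,3]); enqueue []
  #6 pop 2: in=[0,3] → [-2,3] (was [0,3]); enqueue [0,3]
  #7 pop 0: in=[-2,3] → [-1,3] (was [1,3]); enqueue [2]
  #8 pop 3: in=[-2,3] → [-2,3] (was [0,3]); enqueue []
  #9 pop 2: in=[-2,3] → [-3,3] (was [-2,3]); enqueue [0,3]
  #10 pop 0: in=[-3,3] → [-2,3] (was [-1,3]); enqueue [2]
  #11 pop 3: in=[-3,3] → [-3,3] (was [-2,3]); enqueue []
  #12 pop 2: in=[-3,3] → [-3,3] (no change)

Fixpoint:
  val[0] = [-2,3]
  val[1] = [2,3]
  val[2] = [-3,3]
  val[3] = [-3,3]

yes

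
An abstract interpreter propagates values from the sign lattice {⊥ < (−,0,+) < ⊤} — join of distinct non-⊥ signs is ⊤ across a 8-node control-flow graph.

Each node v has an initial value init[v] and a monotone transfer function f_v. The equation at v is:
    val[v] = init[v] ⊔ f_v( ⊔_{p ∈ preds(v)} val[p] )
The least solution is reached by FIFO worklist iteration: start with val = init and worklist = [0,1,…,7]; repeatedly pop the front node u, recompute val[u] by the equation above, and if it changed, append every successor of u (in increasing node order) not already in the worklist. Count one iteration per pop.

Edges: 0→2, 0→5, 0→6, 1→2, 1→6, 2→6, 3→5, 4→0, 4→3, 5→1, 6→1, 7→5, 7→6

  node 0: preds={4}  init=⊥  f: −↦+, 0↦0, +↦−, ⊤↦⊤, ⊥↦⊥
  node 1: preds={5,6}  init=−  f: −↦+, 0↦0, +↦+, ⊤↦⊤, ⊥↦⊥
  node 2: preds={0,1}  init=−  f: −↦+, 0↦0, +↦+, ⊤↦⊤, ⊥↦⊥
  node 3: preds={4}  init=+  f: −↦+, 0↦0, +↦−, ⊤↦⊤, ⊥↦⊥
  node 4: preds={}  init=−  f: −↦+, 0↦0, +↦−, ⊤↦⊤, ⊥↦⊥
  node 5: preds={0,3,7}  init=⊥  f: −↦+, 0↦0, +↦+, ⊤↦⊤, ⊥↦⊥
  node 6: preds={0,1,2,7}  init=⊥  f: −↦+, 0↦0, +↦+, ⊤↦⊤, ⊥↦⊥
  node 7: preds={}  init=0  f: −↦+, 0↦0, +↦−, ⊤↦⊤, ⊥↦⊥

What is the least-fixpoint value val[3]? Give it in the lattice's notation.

+

Iteration log — 11 steps:
  step 1. node 0  ⊔preds=−  new=+  old=⊥  +wl: 
  step 2. node 1  ⊔preds=⊥  new=−  stable
  step 3. node 2  ⊔preds=⊤  new=⊤  old=−  +wl: 
  step 4. node 3  ⊔preds=−  new=+  stable
  step 5. node 4  ⊔preds=⊥  new=−  stable
  step 6. node 5  ⊔preds=⊤  new=⊤  old=⊥  +wl: 1
  step 7. node 6  ⊔preds=⊤  new=⊤  old=⊥  +wl: 
  step 8. node 7  ⊔preds=⊥  new=0  stable
  step 9. node 1  ⊔preds=⊤  new=⊤  old=−  +wl: 2,6
  step 10. node 2  ⊔preds=⊤  new=⊤  stable
  step 11. node 6  ⊔preds=⊤  new=⊤  stable

Least fixpoint reached:
  node 0: +
  node 1: ⊤
  node 2: ⊤
  node 3: +
  node 4: −
  node 5: ⊤
  node 6: ⊤
  node 7: 0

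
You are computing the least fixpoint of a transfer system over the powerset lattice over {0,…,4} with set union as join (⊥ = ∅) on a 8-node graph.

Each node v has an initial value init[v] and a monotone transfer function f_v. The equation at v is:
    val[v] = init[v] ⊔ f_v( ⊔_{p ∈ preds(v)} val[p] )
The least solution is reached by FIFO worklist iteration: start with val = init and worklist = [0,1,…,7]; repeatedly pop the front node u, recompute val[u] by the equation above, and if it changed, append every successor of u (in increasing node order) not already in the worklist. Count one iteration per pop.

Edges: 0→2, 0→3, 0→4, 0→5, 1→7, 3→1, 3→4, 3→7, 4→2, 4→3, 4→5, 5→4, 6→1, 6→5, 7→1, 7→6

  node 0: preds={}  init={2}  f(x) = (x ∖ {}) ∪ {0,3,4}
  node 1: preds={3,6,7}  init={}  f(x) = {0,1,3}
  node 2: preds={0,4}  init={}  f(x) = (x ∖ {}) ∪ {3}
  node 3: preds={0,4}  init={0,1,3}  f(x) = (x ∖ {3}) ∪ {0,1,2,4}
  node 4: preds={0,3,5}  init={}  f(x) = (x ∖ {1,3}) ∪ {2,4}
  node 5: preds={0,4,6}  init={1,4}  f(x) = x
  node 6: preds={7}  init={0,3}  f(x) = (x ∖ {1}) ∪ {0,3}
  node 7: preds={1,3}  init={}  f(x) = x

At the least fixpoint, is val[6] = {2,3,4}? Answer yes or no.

no

Trace (15 dequeues):
  [1] u=0 | in {} | out {0,2,3,4} | prev {2} | push {}
  [2] u=1 | in {0,1,3} | out {0,1,3} | prev {} | push {}
  [3] u=2 | in {0,2,3,4} | out {0,2,3,4} | prev {} | push {}
  [4] u=3 | in {0,2,3,4} | out {0,1,2,3,4} | prev {0,1,3} | push {1}
  [5] u=4 | in {0,1,2,3,4} | out {0,2,4} | prev {} | push {2,3}
  [6] u=5 | in {0,2,3,4} | out {0,1,2,3,4} | prev {1,4} | push {4}
  [7] u=6 | in {} | out {0,3} | ==
  [8] u=7 | in {0,1,2,3,4} | out {0,1,2,3,4} | prev {} | push {6}
  [9] u=1 | in {0,1,2,3,4} | out {0,1,3} | ==
  [10] u=2 | in {0,2,3,4} | out {0,2,3,4} | ==
  [11] u=3 | in {0,2,3,4} | out {0,1,2,3,4} | ==
  [12] u=4 | in {0,1,2,3,4} | out {0,2,4} | ==
  [13] u=6 | in {0,1,2,3,4} | out {0,2,3,4} | prev {0,3} | push {1,5}
  [14] u=1 | in {0,1,2,3,4} | out {0,1,3} | ==
  [15] u=5 | in {0,2,3,4} | out {0,1,2,3,4} | ==

Converged values:
  [0] {0,2,3,4}
  [1] {0,1,3}
  [2] {0,2,3,4}
  [3] {0,1,2,3,4}
  [4] {0,2,4}
  [5] {0,1,2,3,4}
  [6] {0,2,3,4}
  [7] {0,1,2,3,4}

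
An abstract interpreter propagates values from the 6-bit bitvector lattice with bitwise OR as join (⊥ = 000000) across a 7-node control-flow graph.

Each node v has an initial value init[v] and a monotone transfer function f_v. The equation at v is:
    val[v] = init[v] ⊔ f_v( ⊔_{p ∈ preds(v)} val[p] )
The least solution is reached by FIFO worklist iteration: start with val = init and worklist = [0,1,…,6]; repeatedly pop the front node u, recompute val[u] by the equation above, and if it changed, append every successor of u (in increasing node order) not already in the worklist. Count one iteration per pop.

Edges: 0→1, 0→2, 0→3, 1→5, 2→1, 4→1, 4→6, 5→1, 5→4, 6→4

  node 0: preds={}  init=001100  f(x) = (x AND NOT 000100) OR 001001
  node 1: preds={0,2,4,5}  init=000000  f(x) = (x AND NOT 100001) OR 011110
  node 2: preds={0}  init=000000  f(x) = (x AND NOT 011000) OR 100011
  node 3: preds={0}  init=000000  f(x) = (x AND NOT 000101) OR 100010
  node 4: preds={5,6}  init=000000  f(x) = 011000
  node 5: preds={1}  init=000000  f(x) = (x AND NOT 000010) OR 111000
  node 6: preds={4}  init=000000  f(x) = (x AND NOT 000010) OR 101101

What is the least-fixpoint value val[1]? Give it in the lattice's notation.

011110

Trace (9 dequeues):
  [1] u=0 | in 000000 | out 001101 | prev 001100 | push {}
  [2] u=1 | in 001101 | out 011110 | prev 000000 | push {}
  [3] u=2 | in 001101 | out 100111 | prev 000000 | push {1}
  [4] u=3 | in 001101 | out 101010 | prev 000000 | push {}
  [5] u=4 | in 000000 | out 011000 | prev 000000 | push {}
  [6] u=5 | in 011110 | out 111100 | prev 000000 | push {4}
  [7] u=6 | in 011000 | out 111101 | prev 000000 | push {}
  [8] u=1 | in 111111 | out 011110 | ==
  [9] u=4 | in 111101 | out 011000 | ==

Converged values:
  [0] 001101
  [1] 011110
  [2] 100111
  [3] 101010
  [4] 011000
  [5] 111100
  [6] 111101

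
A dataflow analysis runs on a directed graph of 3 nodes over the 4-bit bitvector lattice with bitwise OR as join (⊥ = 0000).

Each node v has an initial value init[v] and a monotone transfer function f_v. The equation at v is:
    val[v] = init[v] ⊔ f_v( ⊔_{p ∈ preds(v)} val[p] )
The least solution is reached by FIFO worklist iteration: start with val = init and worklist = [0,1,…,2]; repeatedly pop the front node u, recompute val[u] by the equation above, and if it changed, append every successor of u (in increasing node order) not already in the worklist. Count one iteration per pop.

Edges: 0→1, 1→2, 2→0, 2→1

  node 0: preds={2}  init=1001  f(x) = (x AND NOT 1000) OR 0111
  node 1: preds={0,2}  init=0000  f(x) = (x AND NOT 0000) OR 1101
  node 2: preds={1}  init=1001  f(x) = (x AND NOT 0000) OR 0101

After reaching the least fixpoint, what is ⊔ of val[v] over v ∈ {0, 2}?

Iteration log — 5 steps:
  step 1. node 0  ⊔preds=1001  new=1111  old=1001  +wl: 
  step 2. node 1  ⊔preds=1111  new=1111  old=0000  +wl: 
  step 3. node 2  ⊔preds=1111  new=1111  old=1001  +wl: 0,1
  step 4. node 0  ⊔preds=1111  new=1111  stable
  step 5. node 1  ⊔preds=1111  new=1111  stable

Least fixpoint reached:
  node 0: 1111
  node 1: 1111
  node 2: 1111

1111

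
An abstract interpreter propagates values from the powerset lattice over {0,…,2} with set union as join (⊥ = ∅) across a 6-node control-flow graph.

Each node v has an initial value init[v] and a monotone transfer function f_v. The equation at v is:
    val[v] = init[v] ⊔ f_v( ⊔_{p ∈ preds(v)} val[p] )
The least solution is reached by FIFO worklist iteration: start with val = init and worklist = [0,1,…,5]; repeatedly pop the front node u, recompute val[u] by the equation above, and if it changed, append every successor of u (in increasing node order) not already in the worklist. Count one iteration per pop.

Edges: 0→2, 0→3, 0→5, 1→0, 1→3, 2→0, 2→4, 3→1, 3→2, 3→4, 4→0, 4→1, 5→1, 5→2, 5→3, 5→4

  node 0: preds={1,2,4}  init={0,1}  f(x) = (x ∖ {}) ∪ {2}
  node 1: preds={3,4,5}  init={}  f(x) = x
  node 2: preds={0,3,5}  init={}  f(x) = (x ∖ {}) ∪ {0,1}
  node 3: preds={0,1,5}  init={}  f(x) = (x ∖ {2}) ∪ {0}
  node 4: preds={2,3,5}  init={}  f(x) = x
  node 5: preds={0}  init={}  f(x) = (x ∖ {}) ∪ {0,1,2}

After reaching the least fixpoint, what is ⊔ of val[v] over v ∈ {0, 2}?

{0,1,2}

Trace (12 dequeues):
  [1] u=0 | in {} | out {0,1,2} | prev {0,1} | push {}
  [2] u=1 | in {} | out {} | ==
  [3] u=2 | in {0,1,2} | out {0,1,2} | prev {} | push {0}
  [4] u=3 | in {0,1,2} | out {0,1} | prev {} | push {1,2}
  [5] u=4 | in {0,1,2} | out {0,1,2} | prev {} | push {}
  [6] u=5 | in {0,1,2} | out {0,1,2} | prev {} | push {3,4}
  [7] u=0 | in {0,1,2} | out {0,1,2} | ==
  [8] u=1 | in {0,1,2} | out {0,1,2} | prev {} | push {0}
  [9] u=2 | in {0,1,2} | out {0,1,2} | ==
  [10] u=3 | in {0,1,2} | out {0,1} | ==
  [11] u=4 | in {0,1,2} | out {0,1,2} | ==
  [12] u=0 | in {0,1,2} | out {0,1,2} | ==

Converged values:
  [0] {0,1,2}
  [1] {0,1,2}
  [2] {0,1,2}
  [3] {0,1}
  [4] {0,1,2}
  [5] {0,1,2}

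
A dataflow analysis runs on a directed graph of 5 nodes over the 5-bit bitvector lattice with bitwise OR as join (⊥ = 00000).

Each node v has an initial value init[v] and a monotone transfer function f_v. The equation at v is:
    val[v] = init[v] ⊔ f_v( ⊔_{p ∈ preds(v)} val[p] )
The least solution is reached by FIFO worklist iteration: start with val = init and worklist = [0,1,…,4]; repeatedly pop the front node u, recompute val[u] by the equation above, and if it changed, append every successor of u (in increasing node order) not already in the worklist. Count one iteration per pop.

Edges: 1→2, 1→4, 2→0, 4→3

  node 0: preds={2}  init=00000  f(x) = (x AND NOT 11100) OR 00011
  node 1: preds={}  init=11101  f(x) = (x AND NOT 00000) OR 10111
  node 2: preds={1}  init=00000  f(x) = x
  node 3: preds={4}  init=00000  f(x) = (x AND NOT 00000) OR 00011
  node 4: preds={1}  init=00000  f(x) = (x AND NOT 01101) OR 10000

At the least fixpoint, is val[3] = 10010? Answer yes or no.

no

Trace (7 dequeues):
  [1] u=0 | in 00000 | out 00011 | prev 00000 | push {}
  [2] u=1 | in 00000 | out 11111 | prev 11101 | push {}
  [3] u=2 | in 11111 | out 11111 | prev 00000 | push {0}
  [4] u=3 | in 00000 | out 00011 | prev 00000 | push {}
  [5] u=4 | in 11111 | out 10010 | prev 00000 | push {3}
  [6] u=0 | in 11111 | out 00011 | ==
  [7] u=3 | in 10010 | out 10011 | prev 00011 | push {}

Converged values:
  [0] 00011
  [1] 11111
  [2] 11111
  [3] 10011
  [4] 10010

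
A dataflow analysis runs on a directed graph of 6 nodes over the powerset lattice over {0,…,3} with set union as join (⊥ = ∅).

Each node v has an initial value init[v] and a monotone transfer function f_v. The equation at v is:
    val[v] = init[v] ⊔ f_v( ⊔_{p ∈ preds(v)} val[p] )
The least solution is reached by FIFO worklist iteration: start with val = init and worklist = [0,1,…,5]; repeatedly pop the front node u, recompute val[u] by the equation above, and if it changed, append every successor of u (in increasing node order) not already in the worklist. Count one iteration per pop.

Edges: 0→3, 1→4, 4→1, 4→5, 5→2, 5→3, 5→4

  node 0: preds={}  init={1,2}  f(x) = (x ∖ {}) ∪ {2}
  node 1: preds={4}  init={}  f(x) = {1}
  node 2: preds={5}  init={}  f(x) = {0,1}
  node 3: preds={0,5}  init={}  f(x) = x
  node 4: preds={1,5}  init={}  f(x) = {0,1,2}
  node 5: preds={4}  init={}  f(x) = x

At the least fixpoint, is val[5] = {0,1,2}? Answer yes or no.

yes

Iteration log — 10 steps:
  step 1. node 0  ⊔preds={}  new={1,2}  stable
  step 2. node 1  ⊔preds={}  new={1}  old={}  +wl: 
  step 3. node 2  ⊔preds={}  new={0,1}  old={}  +wl: 
  step 4. node 3  ⊔preds={1,2}  new={1,2}  old={}  +wl: 
  step 5. node 4  ⊔preds={1}  new={0,1,2}  old={}  +wl: 1
  step 6. node 5  ⊔preds={0,1,2}  new={0,1,2}  old={}  +wl: 2,3,4
  step 7. node 1  ⊔preds={0,1,2}  new={1}  stable
  step 8. node 2  ⊔preds={0,1,2}  new={0,1}  stable
  step 9. node 3  ⊔preds={0,1,2}  new={0,1,2}  old={1,2}  +wl: 
  step 10. node 4  ⊔preds={0,1,2}  new={0,1,2}  stable

Least fixpoint reached:
  node 0: {1,2}
  node 1: {1}
  node 2: {0,1}
  node 3: {0,1,2}
  node 4: {0,1,2}
  node 5: {0,1,2}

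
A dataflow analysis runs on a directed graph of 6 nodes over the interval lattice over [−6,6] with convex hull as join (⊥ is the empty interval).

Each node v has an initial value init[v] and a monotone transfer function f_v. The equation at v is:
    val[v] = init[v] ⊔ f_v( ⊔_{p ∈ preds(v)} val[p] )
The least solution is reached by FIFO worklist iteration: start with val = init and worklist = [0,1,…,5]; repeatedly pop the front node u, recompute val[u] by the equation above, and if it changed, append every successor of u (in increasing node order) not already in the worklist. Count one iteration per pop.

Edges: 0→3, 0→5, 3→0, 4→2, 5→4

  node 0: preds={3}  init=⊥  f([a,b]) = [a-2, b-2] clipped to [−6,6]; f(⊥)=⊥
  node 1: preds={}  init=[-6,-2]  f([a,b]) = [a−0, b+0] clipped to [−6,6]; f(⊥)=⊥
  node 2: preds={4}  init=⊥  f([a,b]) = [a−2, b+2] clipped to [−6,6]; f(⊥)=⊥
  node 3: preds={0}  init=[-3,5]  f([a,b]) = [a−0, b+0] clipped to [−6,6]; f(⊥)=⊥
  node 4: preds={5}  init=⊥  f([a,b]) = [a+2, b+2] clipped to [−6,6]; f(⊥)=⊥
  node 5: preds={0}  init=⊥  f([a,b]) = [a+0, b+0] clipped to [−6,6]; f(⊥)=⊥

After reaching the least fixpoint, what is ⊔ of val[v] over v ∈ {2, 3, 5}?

Iteration log — 14 steps:
  step 1. node 0  ⊔preds=[-3,5]  new=[-5,3]  old=⊥  +wl: 
  step 2. node 1  ⊔preds=⊥  new=[-6,-2]  stable
  step 3. node 2  ⊔preds=⊥  new=⊥  stable
  step 4. node 3  ⊔preds=[-5,3]  new=[-5,5]  old=[-3,5]  +wl: 0
  step 5. node 4  ⊔preds=⊥  new=⊥  stable
  step 6. node 5  ⊔preds=[-5,3]  new=[-5,3]  old=⊥  +wl: 4
  step 7. node 0  ⊔preds=[-5,5]  new=[-6,3]  old=[-5,3]  +wl: 3,5
  step 8. node 4  ⊔preds=[-5,3]  new=[-3,5]  old=⊥  +wl: 2
  step 9. node 3  ⊔preds=[-6,3]  new=[-6,5]  old=[-5,5]  +wl: 0
  step 10. node 5  ⊔preds=[-6,3]  new=[-6,3]  old=[-5,3]  +wl: 4
  step 11. node 2  ⊔preds=[-3,5]  new=[-5,6]  old=⊥  +wl: 
  step 12. node 0  ⊔preds=[-6,5]  new=[-6,3]  stable
  step 13. node 4  ⊔preds=[-6,3]  new=[-4,5]  old=[-3,5]  +wl: 2
  step 14. node 2  ⊔preds=[-4,5]  new=[-6,6]  old=[-5,6]  +wl: 

Least fixpoint reached:
  node 0: [-6,3]
  node 1: [-6,-2]
  node 2: [-6,6]
  node 3: [-6,5]
  node 4: [-4,5]
  node 5: [-6,3]

[-6,6]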